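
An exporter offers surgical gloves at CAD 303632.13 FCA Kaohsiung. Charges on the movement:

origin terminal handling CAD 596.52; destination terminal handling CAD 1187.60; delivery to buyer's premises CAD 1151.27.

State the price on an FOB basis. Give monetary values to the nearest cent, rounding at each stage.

Not relevant to the conversion: delivery, destination terminal — on the buyer under both terms; not part of either seller's price.
From FCA to FOB, the seller additionally bears: origin terminal.
FOB price = 303632.13 + 596.52 = 304228.65

FOB price: CAD 304228.65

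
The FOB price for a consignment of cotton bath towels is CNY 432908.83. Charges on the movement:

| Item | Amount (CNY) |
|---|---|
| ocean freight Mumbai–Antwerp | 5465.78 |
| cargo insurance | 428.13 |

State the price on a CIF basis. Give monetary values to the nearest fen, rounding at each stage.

From FOB to CIF, the seller additionally bears: freight, insurance.
CIF price = 432908.83 + 5465.78 + 428.13 = 438802.74

CIF price: CNY 438802.74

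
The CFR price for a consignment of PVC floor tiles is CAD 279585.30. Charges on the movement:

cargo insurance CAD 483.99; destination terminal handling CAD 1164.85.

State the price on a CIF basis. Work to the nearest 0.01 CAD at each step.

CIF price: CAD 280069.29

Not relevant to the conversion: destination terminal — on the buyer under both terms; not part of either seller's price.
From CFR to CIF, the seller additionally bears: insurance.
CIF price = 279585.30 + 483.99 = 280069.29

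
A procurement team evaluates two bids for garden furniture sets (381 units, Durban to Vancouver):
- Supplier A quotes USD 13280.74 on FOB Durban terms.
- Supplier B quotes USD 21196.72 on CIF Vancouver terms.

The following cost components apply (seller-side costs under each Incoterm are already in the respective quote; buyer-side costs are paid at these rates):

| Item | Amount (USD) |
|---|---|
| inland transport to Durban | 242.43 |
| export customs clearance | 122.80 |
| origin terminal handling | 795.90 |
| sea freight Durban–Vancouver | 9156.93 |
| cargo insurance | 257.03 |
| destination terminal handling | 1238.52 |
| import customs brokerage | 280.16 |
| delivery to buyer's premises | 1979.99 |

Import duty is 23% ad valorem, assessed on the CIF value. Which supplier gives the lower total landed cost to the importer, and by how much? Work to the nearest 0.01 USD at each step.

Supplier B is cheaper by USD 1842.51

Supplier A (FOB):
CIF value = FOB price + freight + insurance = 13280.74 + 9156.93 + 257.03 = 22694.70
Import duty = 22694.70 × 23% = 5219.78
Buyer bears (A): 9156.93 + 257.03 + 1238.52 + 280.16 + 1979.99 = 12912.63
Landed cost (A) = invoice 13280.74 + 12912.63 + duty 5219.78 = 31413.15
Supplier B (CIF):
The CIF price already equals the CIF value: 21196.72
Import duty = 21196.72 × 23% = 4875.25
Buyer bears (B): 1238.52 + 280.16 + 1979.99 = 3498.67
Landed cost (B) = invoice 21196.72 + 3498.67 + duty 4875.25 = 29570.64
Difference = |31413.15 − 29570.64| = 1842.51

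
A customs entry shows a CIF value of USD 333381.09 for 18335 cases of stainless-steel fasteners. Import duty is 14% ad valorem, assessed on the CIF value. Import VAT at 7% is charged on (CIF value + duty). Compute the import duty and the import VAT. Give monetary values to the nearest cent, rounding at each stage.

Import duty = 333381.09 × 14% = 46673.35
VAT base = CIF + duty = 333381.09 + 46673.35 = 380054.44
Import VAT = 380054.44 × 7% = 26603.81

Import duty: USD 46673.35; import VAT: USD 26603.81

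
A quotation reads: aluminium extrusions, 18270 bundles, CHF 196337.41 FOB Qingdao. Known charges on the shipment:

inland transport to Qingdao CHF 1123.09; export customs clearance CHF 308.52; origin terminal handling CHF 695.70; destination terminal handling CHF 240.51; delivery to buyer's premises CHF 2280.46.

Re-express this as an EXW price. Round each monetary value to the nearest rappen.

Not relevant to the conversion: delivery, destination terminal — on the buyer under both terms; not part of either seller's price.
From FOB to EXW, the seller no longer bears: inland to port, export clearance, origin terminal.
EXW price = 196337.41 − 1123.09 − 308.52 − 695.70 = 194210.10

EXW price: CHF 194210.10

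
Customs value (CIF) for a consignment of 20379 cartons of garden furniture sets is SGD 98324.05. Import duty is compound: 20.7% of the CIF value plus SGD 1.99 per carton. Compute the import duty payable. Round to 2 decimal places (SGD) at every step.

Ad valorem component: 98324.05 × 20.7% = 20353.08
Specific component: 20379 × 1.99 = 40554.21
Import duty = 20353.08 + 40554.21 = 60907.29

Import duty: SGD 60907.29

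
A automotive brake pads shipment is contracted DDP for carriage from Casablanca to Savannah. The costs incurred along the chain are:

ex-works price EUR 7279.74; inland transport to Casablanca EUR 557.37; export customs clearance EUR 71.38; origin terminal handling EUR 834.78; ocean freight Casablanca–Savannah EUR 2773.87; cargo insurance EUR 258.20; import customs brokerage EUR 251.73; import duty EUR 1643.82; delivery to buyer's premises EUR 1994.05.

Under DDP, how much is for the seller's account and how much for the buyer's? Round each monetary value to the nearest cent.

Seller: EUR 15664.94; buyer: EUR 0.00

DDP: the seller bears all costs including import duty.
Seller's account: goods 7279.74 + inland to port 557.37 + export clearance 71.38 + origin terminal 834.78 + freight 2773.87 + insurance 258.20 + brokerage 251.73 + duty 1643.82 + delivery 1994.05 = 15664.94
Buyer's account: 0.00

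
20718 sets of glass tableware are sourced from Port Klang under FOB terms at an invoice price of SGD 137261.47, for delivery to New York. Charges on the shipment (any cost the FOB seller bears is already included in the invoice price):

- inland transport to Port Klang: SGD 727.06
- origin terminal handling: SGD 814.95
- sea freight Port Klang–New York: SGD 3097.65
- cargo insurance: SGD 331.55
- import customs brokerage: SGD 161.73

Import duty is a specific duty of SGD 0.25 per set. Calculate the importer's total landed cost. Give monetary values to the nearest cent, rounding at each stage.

FOB: the seller bears costs until goods are on board at the origin port; the buyer bears freight, insurance and all costs thereafter.
Already in the invoice (seller's account under FOB): inland to port, origin terminal — exclude.
CIF value = FOB price + freight + insurance = 137261.47 + 3097.65 + 331.55 = 140690.67
Import duty = 20718 × 0.25 = 5179.50
Buyer bears: freight 3097.65 + insurance 331.55 + brokerage 161.73 + duty 5179.50 = 8770.43
Landed cost = invoice 137261.47 + 8770.43 = 146031.90

Total landed cost: SGD 146031.90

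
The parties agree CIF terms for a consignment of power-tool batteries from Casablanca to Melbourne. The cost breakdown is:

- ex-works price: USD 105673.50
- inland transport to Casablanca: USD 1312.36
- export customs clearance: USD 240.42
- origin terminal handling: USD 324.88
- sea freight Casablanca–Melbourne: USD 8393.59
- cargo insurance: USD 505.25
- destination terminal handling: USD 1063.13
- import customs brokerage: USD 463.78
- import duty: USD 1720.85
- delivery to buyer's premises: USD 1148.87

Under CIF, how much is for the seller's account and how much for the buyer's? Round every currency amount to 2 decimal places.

Seller: USD 116450.00; buyer: USD 4396.63

CIF: the seller pays costs through ocean freight and marine insurance to the destination port.
Seller's account: goods 105673.50 + inland to port 1312.36 + export clearance 240.42 + origin terminal 324.88 + freight 8393.59 + insurance 505.25 = 116450.00
Buyer's account: destination terminal 1063.13 + brokerage 463.78 + duty 1720.85 + delivery 1148.87 = 4396.63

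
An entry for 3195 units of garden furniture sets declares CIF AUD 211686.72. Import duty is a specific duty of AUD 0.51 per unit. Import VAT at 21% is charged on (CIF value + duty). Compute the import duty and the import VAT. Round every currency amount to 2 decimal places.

Import duty = 3195 × 0.51 = 1629.45
VAT base = CIF + duty = 211686.72 + 1629.45 = 213316.17
Import VAT = 213316.17 × 21% = 44796.40

Import duty: AUD 1629.45; import VAT: AUD 44796.40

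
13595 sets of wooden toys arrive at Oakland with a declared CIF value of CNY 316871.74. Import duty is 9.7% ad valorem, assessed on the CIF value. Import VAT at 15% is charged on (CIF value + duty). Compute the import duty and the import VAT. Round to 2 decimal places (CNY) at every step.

Import duty = 316871.74 × 9.7% = 30736.56
VAT base = CIF + duty = 316871.74 + 30736.56 = 347608.30
Import VAT = 347608.30 × 15% = 52141.25

Import duty: CNY 30736.56; import VAT: CNY 52141.25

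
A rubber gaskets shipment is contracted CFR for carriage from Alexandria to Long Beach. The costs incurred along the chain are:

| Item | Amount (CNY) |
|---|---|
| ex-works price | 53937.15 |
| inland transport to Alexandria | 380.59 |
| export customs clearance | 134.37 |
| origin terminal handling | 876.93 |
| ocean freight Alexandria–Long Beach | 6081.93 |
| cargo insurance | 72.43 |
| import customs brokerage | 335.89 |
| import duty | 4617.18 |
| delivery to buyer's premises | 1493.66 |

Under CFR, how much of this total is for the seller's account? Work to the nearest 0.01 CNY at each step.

Seller's account: CNY 61410.97

CFR: the seller pays costs through ocean freight to the destination port, but not insurance.
Seller's account: goods 53937.15 + inland to port 380.59 + export clearance 134.37 + origin terminal 876.93 + freight 6081.93 = 61410.97
Buyer's account: insurance 72.43 + brokerage 335.89 + duty 4617.18 + delivery 1493.66 = 6519.16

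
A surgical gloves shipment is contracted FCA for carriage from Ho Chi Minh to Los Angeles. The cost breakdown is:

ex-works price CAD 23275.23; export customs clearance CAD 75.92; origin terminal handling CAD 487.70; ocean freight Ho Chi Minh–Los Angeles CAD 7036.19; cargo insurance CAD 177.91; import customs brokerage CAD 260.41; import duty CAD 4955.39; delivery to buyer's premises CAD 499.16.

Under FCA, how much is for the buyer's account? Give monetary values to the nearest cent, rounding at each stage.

Buyer's account: CAD 13416.76

FCA: the seller delivers export-cleared goods to the carrier; the buyer bears costs from that point.
Seller's account: goods 23275.23 + export clearance 75.92 = 23351.15
Buyer's account: origin terminal 487.70 + freight 7036.19 + insurance 177.91 + brokerage 260.41 + duty 4955.39 + delivery 499.16 = 13416.76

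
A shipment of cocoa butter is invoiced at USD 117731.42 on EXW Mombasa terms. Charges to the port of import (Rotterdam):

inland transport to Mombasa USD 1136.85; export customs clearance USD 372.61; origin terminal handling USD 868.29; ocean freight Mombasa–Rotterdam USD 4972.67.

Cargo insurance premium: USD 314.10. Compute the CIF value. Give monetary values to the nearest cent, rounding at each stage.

CIF value: USD 125395.94

CIF = EXW price + pre-shipment costs + freight + insurance
CIF = 117731.42 + 1136.85 + 372.61 + 868.29 + 4972.67 + 314.10 = 125395.94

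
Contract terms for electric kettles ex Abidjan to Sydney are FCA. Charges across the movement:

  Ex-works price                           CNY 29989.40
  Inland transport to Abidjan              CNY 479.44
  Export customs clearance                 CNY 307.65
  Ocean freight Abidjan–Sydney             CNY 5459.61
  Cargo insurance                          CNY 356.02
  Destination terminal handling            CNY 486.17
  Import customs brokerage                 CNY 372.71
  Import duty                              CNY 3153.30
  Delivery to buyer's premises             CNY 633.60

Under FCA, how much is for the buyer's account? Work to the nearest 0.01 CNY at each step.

Buyer's account: CNY 10461.41

FCA: the seller delivers export-cleared goods to the carrier; the buyer bears costs from that point.
Seller's account: goods 29989.40 + inland to port 479.44 + export clearance 307.65 = 30776.49
Buyer's account: freight 5459.61 + insurance 356.02 + destination terminal 486.17 + brokerage 372.71 + duty 3153.30 + delivery 633.60 = 10461.41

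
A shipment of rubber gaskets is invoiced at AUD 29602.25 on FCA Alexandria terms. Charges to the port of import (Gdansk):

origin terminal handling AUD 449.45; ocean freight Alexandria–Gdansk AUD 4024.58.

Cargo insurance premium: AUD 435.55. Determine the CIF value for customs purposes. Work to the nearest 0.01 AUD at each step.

CIF value: AUD 34511.83

CIF = FCA price + pre-shipment costs + freight + insurance
CIF = 29602.25 + 449.45 + 4024.58 + 435.55 = 34511.83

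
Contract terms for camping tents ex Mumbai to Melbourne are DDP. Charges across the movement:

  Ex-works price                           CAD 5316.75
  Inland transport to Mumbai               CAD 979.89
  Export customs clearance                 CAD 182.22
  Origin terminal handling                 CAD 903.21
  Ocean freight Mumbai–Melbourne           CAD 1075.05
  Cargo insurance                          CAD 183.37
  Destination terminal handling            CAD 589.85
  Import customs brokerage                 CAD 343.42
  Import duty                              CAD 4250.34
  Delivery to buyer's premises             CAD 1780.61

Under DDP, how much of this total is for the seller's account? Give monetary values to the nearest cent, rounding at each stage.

DDP: the seller bears all costs including import duty.
Seller's account: goods 5316.75 + inland to port 979.89 + export clearance 182.22 + origin terminal 903.21 + freight 1075.05 + insurance 183.37 + destination terminal 589.85 + brokerage 343.42 + duty 4250.34 + delivery 1780.61 = 15604.71
Buyer's account: 0.00

Seller's account: CAD 15604.71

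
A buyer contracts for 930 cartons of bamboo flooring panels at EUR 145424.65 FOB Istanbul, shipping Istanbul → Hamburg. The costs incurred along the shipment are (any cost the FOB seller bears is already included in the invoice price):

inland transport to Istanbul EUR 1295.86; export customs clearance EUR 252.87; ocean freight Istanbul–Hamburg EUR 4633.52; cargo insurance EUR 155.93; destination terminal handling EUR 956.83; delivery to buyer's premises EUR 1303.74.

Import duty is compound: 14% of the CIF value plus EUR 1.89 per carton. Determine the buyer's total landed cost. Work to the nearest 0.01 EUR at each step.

FOB: the seller bears costs until goods are on board at the origin port; the buyer bears freight, insurance and all costs thereafter.
Already in the invoice (seller's account under FOB): inland to port, export clearance — exclude.
CIF value = FOB price + freight + insurance = 145424.65 + 4633.52 + 155.93 = 150214.10
Ad valorem component: 150214.10 × 14% = 21029.97
Specific component: 930 × 1.89 = 1757.70
Import duty = 21029.97 + 1757.70 = 22787.67
Buyer bears: freight 4633.52 + insurance 155.93 + destination terminal 956.83 + delivery 1303.74 + duty 22787.67 = 29837.69
Landed cost = invoice 145424.65 + 29837.69 = 175262.34

Total landed cost: EUR 175262.34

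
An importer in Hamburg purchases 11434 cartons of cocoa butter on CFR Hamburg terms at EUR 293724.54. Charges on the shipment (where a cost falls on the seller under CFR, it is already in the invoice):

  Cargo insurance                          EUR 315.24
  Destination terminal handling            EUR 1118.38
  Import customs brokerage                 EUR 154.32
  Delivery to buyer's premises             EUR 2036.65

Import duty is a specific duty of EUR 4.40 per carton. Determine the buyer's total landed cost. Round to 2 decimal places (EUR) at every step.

Total landed cost: EUR 347658.73

CFR: the seller pays costs through ocean freight to the destination port, but not insurance.
CIF value = CFR price + insurance = 293724.54 + 315.24 = 294039.78
Import duty = 11434 × 4.40 = 50309.60
Buyer bears: insurance 315.24 + destination terminal 1118.38 + brokerage 154.32 + delivery 2036.65 + duty 50309.60 = 53934.19
Landed cost = invoice 293724.54 + 53934.19 = 347658.73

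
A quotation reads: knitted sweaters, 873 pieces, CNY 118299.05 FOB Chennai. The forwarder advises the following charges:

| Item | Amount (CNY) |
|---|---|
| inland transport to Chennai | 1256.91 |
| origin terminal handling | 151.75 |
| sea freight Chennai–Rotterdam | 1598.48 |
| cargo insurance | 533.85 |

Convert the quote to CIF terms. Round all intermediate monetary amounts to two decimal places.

CIF price: CNY 120431.38

Not relevant to the conversion: origin terminal, inland to port — on the seller under both FOB and CIF; already in the FOB price and stays in the CIF price.
From FOB to CIF, the seller additionally bears: freight, insurance.
CIF price = 118299.05 + 1598.48 + 533.85 = 120431.38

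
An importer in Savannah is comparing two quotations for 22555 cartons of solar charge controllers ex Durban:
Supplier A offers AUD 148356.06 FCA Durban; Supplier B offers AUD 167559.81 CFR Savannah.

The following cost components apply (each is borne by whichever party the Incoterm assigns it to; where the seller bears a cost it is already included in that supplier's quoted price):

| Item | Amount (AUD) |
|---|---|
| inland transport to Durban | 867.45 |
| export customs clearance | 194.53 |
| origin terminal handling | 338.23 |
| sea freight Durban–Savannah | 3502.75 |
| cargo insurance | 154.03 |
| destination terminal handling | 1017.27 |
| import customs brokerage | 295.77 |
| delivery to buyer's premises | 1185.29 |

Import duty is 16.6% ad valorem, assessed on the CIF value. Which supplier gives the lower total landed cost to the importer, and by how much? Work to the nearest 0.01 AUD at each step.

Supplier A (FCA):
CIF value = FCA price + origin terminal + freight + insurance = 148356.06 + 338.23 + 3502.75 + 154.03 = 152351.07
Import duty = 152351.07 × 16.6% = 25290.28
Buyer bears (A): 338.23 + 3502.75 + 154.03 + 1017.27 + 295.77 + 1185.29 = 6493.34
Landed cost (A) = invoice 148356.06 + 6493.34 + duty 25290.28 = 180139.68
Supplier B (CFR):
CIF value = CFR price + insurance = 167559.81 + 154.03 = 167713.84
Import duty = 167713.84 × 16.6% = 27840.50
Buyer bears (B): 154.03 + 1017.27 + 295.77 + 1185.29 = 2652.36
Landed cost (B) = invoice 167559.81 + 2652.36 + duty 27840.50 = 198052.67
Difference = |180139.68 − 198052.67| = 17912.99

Supplier A is cheaper by AUD 17912.99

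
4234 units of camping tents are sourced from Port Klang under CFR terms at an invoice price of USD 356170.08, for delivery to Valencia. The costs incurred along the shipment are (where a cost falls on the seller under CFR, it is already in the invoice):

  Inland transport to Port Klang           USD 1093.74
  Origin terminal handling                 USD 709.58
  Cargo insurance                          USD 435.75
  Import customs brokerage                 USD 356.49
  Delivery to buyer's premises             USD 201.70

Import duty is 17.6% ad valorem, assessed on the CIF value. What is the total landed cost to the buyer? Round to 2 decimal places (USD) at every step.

CFR: the seller pays costs through ocean freight to the destination port, but not insurance.
Already in the invoice (seller's account under CFR): inland to port, origin terminal — exclude.
CIF value = CFR price + insurance = 356170.08 + 435.75 = 356605.83
Import duty = 356605.83 × 17.6% = 62762.63
Buyer bears: insurance 435.75 + brokerage 356.49 + delivery 201.70 + duty 62762.63 = 63756.57
Landed cost = invoice 356170.08 + 63756.57 = 419926.65

Total landed cost: USD 419926.65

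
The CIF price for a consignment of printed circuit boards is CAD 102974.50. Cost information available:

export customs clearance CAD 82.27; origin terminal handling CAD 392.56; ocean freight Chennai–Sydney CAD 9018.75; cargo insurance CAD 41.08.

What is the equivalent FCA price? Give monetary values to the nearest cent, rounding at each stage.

FCA price: CAD 93522.11

Not relevant to the conversion: export clearance — on the seller under both CIF and FCA; already in the CIF price and stays in the FCA price.
From CIF to FCA, the seller no longer bears: origin terminal, freight, insurance.
FCA price = 102974.50 − 392.56 − 9018.75 − 41.08 = 93522.11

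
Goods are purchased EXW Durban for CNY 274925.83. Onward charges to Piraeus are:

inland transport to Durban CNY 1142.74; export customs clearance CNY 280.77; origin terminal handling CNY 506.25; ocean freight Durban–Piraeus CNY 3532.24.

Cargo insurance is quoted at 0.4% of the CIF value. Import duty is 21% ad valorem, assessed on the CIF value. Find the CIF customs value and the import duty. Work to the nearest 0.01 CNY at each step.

CIF value: CNY 281513.89; import duty: CNY 59117.92

Let C be the CIF value. C = EXW price + pre-shipment costs + freight + 0.4% × C
C − 0.4% × C = 274925.83 + 1142.74 + 280.77 + 506.25 + 3532.24
0.996 × C = 280387.83
C = 280387.83 / 0.996 = 281513.89
Insurance premium = 0.4% × 281513.89 = 1126.06
Import duty = 281513.89 × 21% = 59117.92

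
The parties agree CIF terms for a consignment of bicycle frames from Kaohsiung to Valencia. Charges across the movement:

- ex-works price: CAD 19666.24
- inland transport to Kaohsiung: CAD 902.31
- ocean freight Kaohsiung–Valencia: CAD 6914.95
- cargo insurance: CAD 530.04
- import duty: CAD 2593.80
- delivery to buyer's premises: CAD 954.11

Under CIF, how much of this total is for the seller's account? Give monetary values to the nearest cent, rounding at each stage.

Seller's account: CAD 28013.54

CIF: the seller pays costs through ocean freight and marine insurance to the destination port.
Seller's account: goods 19666.24 + inland to port 902.31 + freight 6914.95 + insurance 530.04 = 28013.54
Buyer's account: duty 2593.80 + delivery 954.11 = 3547.91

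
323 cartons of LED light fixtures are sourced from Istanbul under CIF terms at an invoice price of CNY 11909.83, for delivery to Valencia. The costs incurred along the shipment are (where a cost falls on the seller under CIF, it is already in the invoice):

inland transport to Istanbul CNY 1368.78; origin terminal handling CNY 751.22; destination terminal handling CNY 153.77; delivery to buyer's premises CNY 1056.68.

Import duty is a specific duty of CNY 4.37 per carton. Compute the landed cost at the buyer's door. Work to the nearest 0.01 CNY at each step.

Total landed cost: CNY 14531.79

CIF: the seller pays costs through ocean freight and marine insurance to the destination port.
Already in the invoice (seller's account under CIF): inland to port, origin terminal — exclude.
The CIF price already equals the CIF value: 11909.83
Import duty = 323 × 4.37 = 1411.51
Buyer bears: destination terminal 153.77 + delivery 1056.68 + duty 1411.51 = 2621.96
Landed cost = invoice 11909.83 + 2621.96 = 14531.79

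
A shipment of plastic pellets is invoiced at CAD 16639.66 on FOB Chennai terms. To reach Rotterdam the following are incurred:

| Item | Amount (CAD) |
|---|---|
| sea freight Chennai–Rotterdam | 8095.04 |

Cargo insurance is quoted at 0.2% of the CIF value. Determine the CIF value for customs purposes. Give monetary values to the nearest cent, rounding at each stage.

Let C be the CIF value. C = FOB price + freight + 0.2% × C
C − 0.2% × C = 16639.66 + 8095.04
0.998 × C = 24734.70
C = 24734.70 / 0.998 = 24784.27
Insurance premium = 0.2% × 24784.27 = 49.57

CIF value: CAD 24784.27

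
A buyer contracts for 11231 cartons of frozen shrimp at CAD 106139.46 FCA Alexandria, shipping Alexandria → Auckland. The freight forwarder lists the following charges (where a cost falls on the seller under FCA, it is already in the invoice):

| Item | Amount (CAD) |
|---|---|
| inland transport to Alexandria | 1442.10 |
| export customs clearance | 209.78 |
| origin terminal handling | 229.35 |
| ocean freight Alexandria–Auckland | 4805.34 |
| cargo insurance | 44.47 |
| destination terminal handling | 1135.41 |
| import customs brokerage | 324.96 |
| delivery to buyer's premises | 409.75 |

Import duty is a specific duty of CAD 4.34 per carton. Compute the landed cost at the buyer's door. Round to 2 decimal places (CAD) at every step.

FCA: the seller delivers export-cleared goods to the carrier; the buyer bears costs from that point.
Already in the invoice (seller's account under FCA): inland to port, export clearance — exclude.
CIF value = FCA price + origin terminal + freight + insurance = 106139.46 + 229.35 + 4805.34 + 44.47 = 111218.62
Import duty = 11231 × 4.34 = 48742.54
Buyer bears: origin terminal 229.35 + freight 4805.34 + insurance 44.47 + destination terminal 1135.41 + brokerage 324.96 + delivery 409.75 + duty 48742.54 = 55691.82
Landed cost = invoice 106139.46 + 55691.82 = 161831.28

Total landed cost: CAD 161831.28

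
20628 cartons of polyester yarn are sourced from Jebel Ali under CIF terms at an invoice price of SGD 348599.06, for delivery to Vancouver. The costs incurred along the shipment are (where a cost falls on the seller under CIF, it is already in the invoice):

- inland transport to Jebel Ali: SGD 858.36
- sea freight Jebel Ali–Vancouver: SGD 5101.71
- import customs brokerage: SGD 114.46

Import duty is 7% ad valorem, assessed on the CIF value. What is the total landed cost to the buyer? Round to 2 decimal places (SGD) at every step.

CIF: the seller pays costs through ocean freight and marine insurance to the destination port.
Already in the invoice (seller's account under CIF): inland to port, freight — exclude.
The CIF price already equals the CIF value: 348599.06
Import duty = 348599.06 × 7% = 24401.93
Buyer bears: brokerage 114.46 + duty 24401.93 = 24516.39
Landed cost = invoice 348599.06 + 24516.39 = 373115.45

Total landed cost: SGD 373115.45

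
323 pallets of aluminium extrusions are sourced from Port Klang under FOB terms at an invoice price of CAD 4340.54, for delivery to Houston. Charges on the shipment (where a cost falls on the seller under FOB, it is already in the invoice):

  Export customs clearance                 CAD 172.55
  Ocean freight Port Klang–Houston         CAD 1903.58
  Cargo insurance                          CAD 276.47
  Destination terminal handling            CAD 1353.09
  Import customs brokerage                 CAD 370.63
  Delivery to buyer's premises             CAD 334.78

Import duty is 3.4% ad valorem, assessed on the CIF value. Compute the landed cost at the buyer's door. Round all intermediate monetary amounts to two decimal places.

FOB: the seller bears costs until goods are on board at the origin port; the buyer bears freight, insurance and all costs thereafter.
Already in the invoice (seller's account under FOB): export clearance — exclude.
CIF value = FOB price + freight + insurance = 4340.54 + 1903.58 + 276.47 = 6520.59
Import duty = 6520.59 × 3.4% = 221.70
Buyer bears: freight 1903.58 + insurance 276.47 + destination terminal 1353.09 + brokerage 370.63 + delivery 334.78 + duty 221.70 = 4460.25
Landed cost = invoice 4340.54 + 4460.25 = 8800.79

Total landed cost: CAD 8800.79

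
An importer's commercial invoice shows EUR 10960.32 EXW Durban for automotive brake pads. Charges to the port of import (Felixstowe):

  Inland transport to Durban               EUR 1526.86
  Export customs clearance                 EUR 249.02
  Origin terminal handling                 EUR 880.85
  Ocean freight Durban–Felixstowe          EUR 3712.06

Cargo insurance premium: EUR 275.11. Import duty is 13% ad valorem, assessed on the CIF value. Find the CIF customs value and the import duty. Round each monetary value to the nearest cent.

CIF = EXW price + pre-shipment costs + freight + insurance
CIF = 10960.32 + 1526.86 + 249.02 + 880.85 + 3712.06 + 275.11 = 17604.22
Import duty = 17604.22 × 13% = 2288.55

CIF value: EUR 17604.22; import duty: EUR 2288.55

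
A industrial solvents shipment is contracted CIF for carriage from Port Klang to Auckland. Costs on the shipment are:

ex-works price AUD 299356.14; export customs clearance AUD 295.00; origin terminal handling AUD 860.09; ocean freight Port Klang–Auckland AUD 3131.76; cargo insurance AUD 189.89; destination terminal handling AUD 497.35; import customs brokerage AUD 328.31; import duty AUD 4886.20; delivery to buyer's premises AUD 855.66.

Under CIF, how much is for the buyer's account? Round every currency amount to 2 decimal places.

Buyer's account: AUD 6567.52

CIF: the seller pays costs through ocean freight and marine insurance to the destination port.
Seller's account: goods 299356.14 + export clearance 295.00 + origin terminal 860.09 + freight 3131.76 + insurance 189.89 = 303832.88
Buyer's account: destination terminal 497.35 + brokerage 328.31 + duty 4886.20 + delivery 855.66 = 6567.52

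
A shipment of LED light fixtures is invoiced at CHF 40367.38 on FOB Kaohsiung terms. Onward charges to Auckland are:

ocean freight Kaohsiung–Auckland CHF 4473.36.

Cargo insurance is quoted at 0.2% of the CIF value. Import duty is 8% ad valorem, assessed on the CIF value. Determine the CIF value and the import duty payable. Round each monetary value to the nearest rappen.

CIF value: CHF 44930.60; import duty: CHF 3594.45

Let C be the CIF value. C = FOB price + freight + 0.2% × C
C − 0.2% × C = 40367.38 + 4473.36
0.998 × C = 44840.74
C = 44840.74 / 0.998 = 44930.60
Insurance premium = 0.2% × 44930.60 = 89.86
Import duty = 44930.60 × 8% = 3594.45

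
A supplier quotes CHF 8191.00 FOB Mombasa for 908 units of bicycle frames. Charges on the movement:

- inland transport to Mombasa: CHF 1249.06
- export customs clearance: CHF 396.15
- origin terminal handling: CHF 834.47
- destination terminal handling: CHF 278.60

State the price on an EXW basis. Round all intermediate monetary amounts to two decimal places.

Not relevant to the conversion: destination terminal — on the buyer under both terms; not part of either seller's price.
From FOB to EXW, the seller no longer bears: inland to port, export clearance, origin terminal.
EXW price = 8191.00 − 1249.06 − 396.15 − 834.47 = 5711.32

EXW price: CHF 5711.32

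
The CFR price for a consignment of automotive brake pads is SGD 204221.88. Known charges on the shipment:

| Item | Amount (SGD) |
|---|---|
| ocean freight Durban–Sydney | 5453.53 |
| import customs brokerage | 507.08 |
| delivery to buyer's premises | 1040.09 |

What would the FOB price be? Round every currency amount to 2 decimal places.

Not relevant to the conversion: delivery, brokerage — on the buyer under both terms; not part of either seller's price.
From CFR to FOB, the seller no longer bears: freight.
FOB price = 204221.88 − 5453.53 = 198768.35

FOB price: SGD 198768.35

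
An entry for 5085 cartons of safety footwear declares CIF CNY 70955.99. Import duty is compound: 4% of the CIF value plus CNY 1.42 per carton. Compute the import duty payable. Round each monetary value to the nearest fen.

Import duty: CNY 10058.94

Ad valorem component: 70955.99 × 4% = 2838.24
Specific component: 5085 × 1.42 = 7220.70
Import duty = 2838.24 + 7220.70 = 10058.94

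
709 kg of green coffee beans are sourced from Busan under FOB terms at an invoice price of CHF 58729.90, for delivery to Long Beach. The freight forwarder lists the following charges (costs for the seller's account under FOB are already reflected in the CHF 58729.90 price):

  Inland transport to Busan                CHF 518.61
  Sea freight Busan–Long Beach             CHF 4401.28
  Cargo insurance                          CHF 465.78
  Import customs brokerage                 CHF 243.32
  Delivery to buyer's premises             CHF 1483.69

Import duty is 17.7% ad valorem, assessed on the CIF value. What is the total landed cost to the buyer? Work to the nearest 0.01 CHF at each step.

Total landed cost: CHF 76580.63

FOB: the seller bears costs until goods are on board at the origin port; the buyer bears freight, insurance and all costs thereafter.
Already in the invoice (seller's account under FOB): inland to port — exclude.
CIF value = FOB price + freight + insurance = 58729.90 + 4401.28 + 465.78 = 63596.96
Import duty = 63596.96 × 17.7% = 11256.66
Buyer bears: freight 4401.28 + insurance 465.78 + brokerage 243.32 + delivery 1483.69 + duty 11256.66 = 17850.73
Landed cost = invoice 58729.90 + 17850.73 = 76580.63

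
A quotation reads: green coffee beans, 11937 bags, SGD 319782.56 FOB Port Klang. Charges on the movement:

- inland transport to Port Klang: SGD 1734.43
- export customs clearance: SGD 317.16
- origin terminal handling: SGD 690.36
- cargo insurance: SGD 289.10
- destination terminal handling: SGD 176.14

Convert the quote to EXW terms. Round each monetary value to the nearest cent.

Not relevant to the conversion: destination terminal, insurance — on the buyer under both terms; not part of either seller's price.
From FOB to EXW, the seller no longer bears: inland to port, export clearance, origin terminal.
EXW price = 319782.56 − 1734.43 − 317.16 − 690.36 = 317040.61

EXW price: SGD 317040.61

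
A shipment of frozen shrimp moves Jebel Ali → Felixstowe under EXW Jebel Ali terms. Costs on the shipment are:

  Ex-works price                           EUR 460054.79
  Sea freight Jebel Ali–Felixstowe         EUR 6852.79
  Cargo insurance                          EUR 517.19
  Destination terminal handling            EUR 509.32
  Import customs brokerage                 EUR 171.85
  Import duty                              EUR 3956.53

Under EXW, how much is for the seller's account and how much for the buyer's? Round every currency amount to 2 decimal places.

EXW: the seller makes goods available at their premises; the buyer bears all onward costs.
Seller's account: goods 460054.79 = 460054.79
Buyer's account: freight 6852.79 + insurance 517.19 + destination terminal 509.32 + brokerage 171.85 + duty 3956.53 = 12007.68

Seller: EUR 460054.79; buyer: EUR 12007.68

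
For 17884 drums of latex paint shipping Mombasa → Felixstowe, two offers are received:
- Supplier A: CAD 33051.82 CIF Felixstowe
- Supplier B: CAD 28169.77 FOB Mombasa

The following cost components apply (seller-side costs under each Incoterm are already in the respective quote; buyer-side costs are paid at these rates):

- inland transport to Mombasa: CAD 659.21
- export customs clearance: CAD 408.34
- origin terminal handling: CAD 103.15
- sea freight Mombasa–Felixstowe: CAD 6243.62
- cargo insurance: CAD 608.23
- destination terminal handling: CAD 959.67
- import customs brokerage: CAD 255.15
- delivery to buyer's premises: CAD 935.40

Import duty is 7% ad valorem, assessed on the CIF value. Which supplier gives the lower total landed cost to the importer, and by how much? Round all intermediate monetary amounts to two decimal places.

Supplier A is cheaper by CAD 2107.68

Supplier A (CIF):
The CIF price already equals the CIF value: 33051.82
Import duty = 33051.82 × 7% = 2313.63
Buyer bears (A): 959.67 + 255.15 + 935.40 = 2150.22
Landed cost (A) = invoice 33051.82 + 2150.22 + duty 2313.63 = 37515.67
Supplier B (FOB):
CIF value = FOB price + freight + insurance = 28169.77 + 6243.62 + 608.23 = 35021.62
Import duty = 35021.62 × 7% = 2451.51
Buyer bears (B): 6243.62 + 608.23 + 959.67 + 255.15 + 935.40 = 9002.07
Landed cost (B) = invoice 28169.77 + 9002.07 + duty 2451.51 = 39623.35
Difference = |37515.67 − 39623.35| = 2107.68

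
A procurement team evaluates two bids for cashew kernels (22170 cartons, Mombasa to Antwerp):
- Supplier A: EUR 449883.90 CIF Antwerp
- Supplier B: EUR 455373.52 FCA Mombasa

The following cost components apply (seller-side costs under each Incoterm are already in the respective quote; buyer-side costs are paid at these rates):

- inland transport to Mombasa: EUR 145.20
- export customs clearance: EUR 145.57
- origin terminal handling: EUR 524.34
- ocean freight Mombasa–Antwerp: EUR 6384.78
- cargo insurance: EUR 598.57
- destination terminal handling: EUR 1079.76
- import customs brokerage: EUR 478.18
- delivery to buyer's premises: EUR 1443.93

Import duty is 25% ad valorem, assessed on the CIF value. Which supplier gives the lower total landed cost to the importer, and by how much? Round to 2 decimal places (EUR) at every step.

Supplier A (CIF):
The CIF price already equals the CIF value: 449883.90
Import duty = 449883.90 × 25% = 112470.98
Buyer bears (A): 1079.76 + 478.18 + 1443.93 = 3001.87
Landed cost (A) = invoice 449883.90 + 3001.87 + duty 112470.98 = 565356.75
Supplier B (FCA):
CIF value = FCA price + origin terminal + freight + insurance = 455373.52 + 524.34 + 6384.78 + 598.57 = 462881.21
Import duty = 462881.21 × 25% = 115720.30
Buyer bears (B): 524.34 + 6384.78 + 598.57 + 1079.76 + 478.18 + 1443.93 = 10509.56
Landed cost (B) = invoice 455373.52 + 10509.56 + duty 115720.30 = 581603.38
Difference = |565356.75 − 581603.38| = 16246.63

Supplier A is cheaper by EUR 16246.63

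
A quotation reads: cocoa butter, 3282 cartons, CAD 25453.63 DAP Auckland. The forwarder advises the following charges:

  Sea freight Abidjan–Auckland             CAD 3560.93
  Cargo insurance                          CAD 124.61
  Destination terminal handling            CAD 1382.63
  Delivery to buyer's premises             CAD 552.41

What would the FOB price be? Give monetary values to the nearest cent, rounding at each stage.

From DAP to FOB, the seller no longer bears: freight, insurance, destination terminal, delivery.
FOB price = 25453.63 − 3560.93 − 124.61 − 1382.63 − 552.41 = 19833.05

FOB price: CAD 19833.05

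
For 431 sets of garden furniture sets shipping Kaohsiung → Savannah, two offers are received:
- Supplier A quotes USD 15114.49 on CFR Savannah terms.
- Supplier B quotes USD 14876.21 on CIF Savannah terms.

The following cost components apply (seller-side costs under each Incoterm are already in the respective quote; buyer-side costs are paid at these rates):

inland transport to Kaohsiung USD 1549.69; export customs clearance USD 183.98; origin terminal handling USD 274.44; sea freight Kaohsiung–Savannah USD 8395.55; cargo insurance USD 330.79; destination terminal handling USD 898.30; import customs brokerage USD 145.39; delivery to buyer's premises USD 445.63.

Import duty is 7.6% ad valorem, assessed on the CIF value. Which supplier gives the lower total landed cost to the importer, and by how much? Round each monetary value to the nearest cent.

Supplier A (CFR):
CIF value = CFR price + insurance = 15114.49 + 330.79 = 15445.28
Import duty = 15445.28 × 7.6% = 1173.84
Buyer bears (A): 330.79 + 898.30 + 145.39 + 445.63 = 1820.11
Landed cost (A) = invoice 15114.49 + 1820.11 + duty 1173.84 = 18108.44
Supplier B (CIF):
The CIF price already equals the CIF value: 14876.21
Import duty = 14876.21 × 7.6% = 1130.59
Buyer bears (B): 898.30 + 145.39 + 445.63 = 1489.32
Landed cost (B) = invoice 14876.21 + 1489.32 + duty 1130.59 = 17496.12
Difference = |18108.44 − 17496.12| = 612.32

Supplier B is cheaper by USD 612.32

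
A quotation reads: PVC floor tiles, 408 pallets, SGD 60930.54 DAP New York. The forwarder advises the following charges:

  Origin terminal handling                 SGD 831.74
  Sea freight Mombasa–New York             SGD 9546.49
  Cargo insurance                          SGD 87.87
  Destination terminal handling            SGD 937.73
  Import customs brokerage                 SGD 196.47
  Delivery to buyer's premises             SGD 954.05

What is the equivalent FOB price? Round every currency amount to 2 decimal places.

Not relevant to the conversion: origin terminal — on the seller under both DAP and FOB; already in the DAP price and stays in the FOB price. brokerage — on the buyer under both terms; not part of either seller's price.
From DAP to FOB, the seller no longer bears: freight, insurance, destination terminal, delivery.
FOB price = 60930.54 − 9546.49 − 87.87 − 937.73 − 954.05 = 49404.40

FOB price: SGD 49404.40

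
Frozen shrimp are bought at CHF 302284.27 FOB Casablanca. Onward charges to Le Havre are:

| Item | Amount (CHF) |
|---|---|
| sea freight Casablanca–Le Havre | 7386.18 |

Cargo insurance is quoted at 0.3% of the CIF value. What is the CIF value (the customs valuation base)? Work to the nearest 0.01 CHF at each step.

CIF value: CHF 310602.26

Let C be the CIF value. C = FOB price + freight + 0.3% × C
C − 0.3% × C = 302284.27 + 7386.18
0.997 × C = 309670.45
C = 309670.45 / 0.997 = 310602.26
Insurance premium = 0.3% × 310602.26 = 931.81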